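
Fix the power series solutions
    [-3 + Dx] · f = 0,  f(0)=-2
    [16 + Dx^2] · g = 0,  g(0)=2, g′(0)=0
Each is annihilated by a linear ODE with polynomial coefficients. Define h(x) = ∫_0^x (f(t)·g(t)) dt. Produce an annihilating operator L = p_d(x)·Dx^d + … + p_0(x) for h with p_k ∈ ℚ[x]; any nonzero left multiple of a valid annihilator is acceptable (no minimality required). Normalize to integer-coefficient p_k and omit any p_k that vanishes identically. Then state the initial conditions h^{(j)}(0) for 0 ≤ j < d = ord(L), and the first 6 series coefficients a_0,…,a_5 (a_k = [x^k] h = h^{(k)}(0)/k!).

L = 25·Dx - 6·Dx^2 + Dx^3  (order 3).
h: a_k = 0, -4, -6, 14/3, 39/2, 527/30, …
ICs: h(0) = 0, h′(0) = -4, h′′(0) = -12.

f: a_k = -2, -6, -9, -9, -27/4, -81/20, …
g: a_k = 2, 0, -16, 0, 64/3, 0, …
Sym-product of L_f,L_g gives L₀ (≤ ord 2).
h=∫₀ˣh₀: take L = L₀·Dx.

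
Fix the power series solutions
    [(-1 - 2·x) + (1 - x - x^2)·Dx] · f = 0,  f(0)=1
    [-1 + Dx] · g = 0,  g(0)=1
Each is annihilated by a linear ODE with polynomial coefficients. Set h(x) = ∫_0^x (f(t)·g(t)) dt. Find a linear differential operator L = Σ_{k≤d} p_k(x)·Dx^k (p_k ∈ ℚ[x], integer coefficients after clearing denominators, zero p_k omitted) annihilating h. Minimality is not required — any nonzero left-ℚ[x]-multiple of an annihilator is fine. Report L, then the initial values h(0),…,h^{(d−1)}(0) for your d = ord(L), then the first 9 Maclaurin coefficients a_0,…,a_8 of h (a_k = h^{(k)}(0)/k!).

f: a_k = 1, 1, 2, 3, 5, 8, 13, 21, 34, …
g: a_k = 1, 1, 1/2, 1/6, 1/24, 1/120, 1/720, 1/5040, 1/40320, …
Sym-product of L_f,L_g gives L₀ (≤ ord 1).
h=∫₀ˣh₀: take L = L₀·Dx.
L = (2 + x - x^2)·Dx + (-1 + x + x^2)·Dx^2  (order 2).
h: a_k = 0, 1, 1, 7/6, 17/12, 221/120, 893/360, 17347/5040, 98221/20160, …
ICs: h(0) = 0, h′(0) = 1.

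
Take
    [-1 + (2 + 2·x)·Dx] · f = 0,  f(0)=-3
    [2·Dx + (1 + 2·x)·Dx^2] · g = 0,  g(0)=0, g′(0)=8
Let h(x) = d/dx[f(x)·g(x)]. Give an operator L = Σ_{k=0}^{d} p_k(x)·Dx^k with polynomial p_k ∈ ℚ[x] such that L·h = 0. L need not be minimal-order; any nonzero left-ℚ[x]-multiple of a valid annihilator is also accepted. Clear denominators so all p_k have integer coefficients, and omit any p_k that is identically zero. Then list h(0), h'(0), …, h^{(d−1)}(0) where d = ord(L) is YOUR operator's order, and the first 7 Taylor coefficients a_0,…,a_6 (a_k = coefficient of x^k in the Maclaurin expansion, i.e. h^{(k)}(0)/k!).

f: a_k = -3, -3/2, 3/8, -3/16, 15/128, -21/256, 63/1024, …
g: a_k = 0, 8, -8, 32/3, -16, 128/5, -128/3, …
f·g: L₀ = L_f ⊗_s L_g, ord ≤ 1·2.
Derive L from L₀ (diff closure).
L = (-11 - 4·x + 4·x^2) + (-28 - 36·x + 24·x^2 + 32·x^3)·Dx + (-4 - 8·x + 12·x^2 + 32·x^3 + 16·x^4)·Dx^2  (order 2).
h: a_k = -24, 24, -51, 110, -3709/16, 38403/80, -629127/640, …
ICs: h(0) = -24, h′(0) = 24.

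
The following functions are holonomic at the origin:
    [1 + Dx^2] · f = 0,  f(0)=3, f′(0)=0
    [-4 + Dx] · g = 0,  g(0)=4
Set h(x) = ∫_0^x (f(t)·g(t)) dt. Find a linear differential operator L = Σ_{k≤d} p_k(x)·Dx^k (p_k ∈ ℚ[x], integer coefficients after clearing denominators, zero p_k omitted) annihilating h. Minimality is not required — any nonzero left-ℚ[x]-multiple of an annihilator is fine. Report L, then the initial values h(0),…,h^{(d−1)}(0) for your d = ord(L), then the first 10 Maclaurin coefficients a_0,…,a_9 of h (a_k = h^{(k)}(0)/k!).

f: a_k = 3, 0, -3/2, 0, 1/8, 0, -1/240, 0, 1/13440, 0, …
g: a_k = 4, 16, 32, 128/3, 128/3, 512/15, 1024/45, 4096/315, 2048/315, 8192/2835, …
h₀=f·g: eliminate ⇒ L₀, order ≤ 2·1.
Integrate: L := L₀·Dx.
L = 17·Dx - 8·Dx^2 + Dx^3  (order 3).
h: a_k = 0, 12, 24, 30, 26, 161/10, 101/15, 33/28, -727/840, -31679/30240, …
ICs: h(0) = 0, h′(0) = 12, h′′(0) = 48.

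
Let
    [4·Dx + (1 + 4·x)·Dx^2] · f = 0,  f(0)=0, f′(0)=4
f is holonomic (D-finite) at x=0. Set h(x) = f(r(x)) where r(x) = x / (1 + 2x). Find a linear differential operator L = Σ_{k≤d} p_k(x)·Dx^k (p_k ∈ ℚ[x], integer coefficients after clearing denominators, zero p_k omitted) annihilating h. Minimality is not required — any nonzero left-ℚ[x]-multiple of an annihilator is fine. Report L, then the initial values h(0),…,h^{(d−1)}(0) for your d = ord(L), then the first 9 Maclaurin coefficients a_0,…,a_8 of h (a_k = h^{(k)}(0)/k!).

L = (8 + 24·x)·Dx + (1 + 8·x + 12·x^2)·Dx^2  (order 2).
h: a_k = 0, 4, -16, 208/3, -320, 7744/5, -23296/3, 279808/7, -209920, …
ICs: h(0) = 0, h′(0) = 4.

f: a_k = 0, 4, -8, 64/3, -64, 1024/5, -2048/3, 16384/7, -8192, …
f∘r: x↦r, Dx↦Dx/r' in L_f ⇒ L₀.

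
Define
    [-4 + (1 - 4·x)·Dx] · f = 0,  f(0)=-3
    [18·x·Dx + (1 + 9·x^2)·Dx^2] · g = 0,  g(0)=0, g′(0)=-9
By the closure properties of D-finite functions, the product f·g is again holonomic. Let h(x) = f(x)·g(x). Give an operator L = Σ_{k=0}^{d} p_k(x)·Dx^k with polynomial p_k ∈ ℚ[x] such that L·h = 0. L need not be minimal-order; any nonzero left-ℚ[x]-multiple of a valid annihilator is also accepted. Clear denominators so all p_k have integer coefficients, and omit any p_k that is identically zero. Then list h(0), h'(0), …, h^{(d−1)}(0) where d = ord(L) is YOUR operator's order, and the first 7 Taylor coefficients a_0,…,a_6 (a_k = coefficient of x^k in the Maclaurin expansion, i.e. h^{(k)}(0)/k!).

f: a_k = -3, -12, -48, -192, -768, -3072, -12288, …
g: a_k = 0, -9, 0, 27, 0, -729/5, 0, …
h₀=f·g: eliminate ⇒ L₀, order ≤ 1·2.
L = 72·x + (8 - 18·x + 144·x^2)·Dx + (-1 + 4·x - 9·x^2 + 36·x^3)·Dx^2  (order 2).
h: a_k = 0, 27, 108, 351, 1404, 30267/5, 121068/5, …
ICs: h(0) = 0, h′(0) = 27.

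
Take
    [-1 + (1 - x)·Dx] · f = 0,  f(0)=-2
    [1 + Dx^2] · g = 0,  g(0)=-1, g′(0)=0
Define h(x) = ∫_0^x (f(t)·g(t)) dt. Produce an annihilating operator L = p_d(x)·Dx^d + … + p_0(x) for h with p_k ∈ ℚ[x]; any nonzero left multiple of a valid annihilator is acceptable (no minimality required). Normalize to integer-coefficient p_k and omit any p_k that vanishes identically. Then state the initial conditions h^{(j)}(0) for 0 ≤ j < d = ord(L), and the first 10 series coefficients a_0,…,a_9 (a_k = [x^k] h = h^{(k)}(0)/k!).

L = (-1 + x)·Dx + 2·Dx^2 + (-1 + x)·Dx^3  (order 3).
h: a_k = 0, 2, 1, 1/3, 1/4, 13/60, 13/72, 389/2520, 389/2880, 4357/36288, …
ICs: h(0) = 0, h′(0) = 2, h′′(0) = 2.

f: a_k = -2, -2, -2, -2, -2, -2, -2, -2, -2, -2, …
g: a_k = -1, 0, 1/2, 0, -1/24, 0, 1/720, 0, -1/40320, 0, …
h₀=f·g: eliminate ⇒ L₀, order ≤ 1·2.
h=∫h₀ ⇒ L = L₀·Dx.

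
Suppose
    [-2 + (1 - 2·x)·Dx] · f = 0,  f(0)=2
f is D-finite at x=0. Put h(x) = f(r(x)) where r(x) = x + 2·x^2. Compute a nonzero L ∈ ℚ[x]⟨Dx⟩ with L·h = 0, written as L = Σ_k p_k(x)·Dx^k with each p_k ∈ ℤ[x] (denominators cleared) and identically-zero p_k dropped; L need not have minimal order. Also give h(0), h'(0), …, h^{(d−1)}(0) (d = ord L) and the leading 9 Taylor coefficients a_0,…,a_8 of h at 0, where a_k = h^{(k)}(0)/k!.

f: a_k = 2, 4, 8, 16, 32, 64, 128, 256, 512, …
Change of var in L_f (x↦r) gives L₀.
L = (2 + 8·x) + (-1 + 2·x + 4·x^2)·Dx  (order 1).
h: a_k = 2, 4, 16, 48, 160, 512, 1664, 5376, 17408, …
ICs: h(0) = 2.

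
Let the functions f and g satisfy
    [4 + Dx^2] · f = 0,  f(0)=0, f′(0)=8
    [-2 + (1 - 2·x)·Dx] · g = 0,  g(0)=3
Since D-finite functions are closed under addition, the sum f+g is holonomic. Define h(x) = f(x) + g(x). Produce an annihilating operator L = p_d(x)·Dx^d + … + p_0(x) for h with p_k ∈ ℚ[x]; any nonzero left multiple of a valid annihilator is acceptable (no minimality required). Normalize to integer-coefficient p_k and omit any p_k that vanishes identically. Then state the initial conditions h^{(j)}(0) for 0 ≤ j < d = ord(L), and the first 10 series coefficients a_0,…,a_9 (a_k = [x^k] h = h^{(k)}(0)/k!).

f: a_k = 0, 8, 0, -16/3, 0, 16/15, 0, -32/315, 0, 16/2835, …
g: a_k = 3, 6, 12, 24, 48, 96, 192, 384, 768, 1536, …
Sum ⇒ L₀ = lclm(L_f,L_g) in ℚ(x)⟨Dx⟩.
L = (-56 + 32·x - 32·x^2) + (12 - 40·x + 48·x^2 - 32·x^3)·Dx + (-14 + 8·x - 8·x^2)·Dx^2 + (3 - 10·x + 12·x^2 - 8·x^3)·Dx^3  (order 3).
h: a_k = 3, 14, 12, 56/3, 48, 1456/15, 192, 120928/315, 768, 4354576/2835, …
ICs: h(0) = 3, h′(0) = 14, h′′(0) = 24.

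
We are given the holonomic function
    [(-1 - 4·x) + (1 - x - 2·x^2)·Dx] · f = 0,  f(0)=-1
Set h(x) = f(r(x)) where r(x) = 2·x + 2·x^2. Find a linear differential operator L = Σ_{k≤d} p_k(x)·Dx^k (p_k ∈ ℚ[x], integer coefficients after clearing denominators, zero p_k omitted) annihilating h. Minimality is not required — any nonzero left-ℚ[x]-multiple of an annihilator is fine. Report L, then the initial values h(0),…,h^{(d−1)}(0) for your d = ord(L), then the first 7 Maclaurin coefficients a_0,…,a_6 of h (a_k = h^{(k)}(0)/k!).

f: a_k = -1, -1, -3, -5, -11, -21, -43, …
L₀ from L_f via x↦r, Dx↦r'^{-1}Dx.
L = (2 + 20·x + 48·x^2 + 32·x^3) + (-1 + 2·x + 10·x^2 + 16·x^3 + 8·x^4)·Dx  (order 1).
h: a_k = -1, -2, -14, -64, -308, -1496, -7208, …
ICs: h(0) = -1.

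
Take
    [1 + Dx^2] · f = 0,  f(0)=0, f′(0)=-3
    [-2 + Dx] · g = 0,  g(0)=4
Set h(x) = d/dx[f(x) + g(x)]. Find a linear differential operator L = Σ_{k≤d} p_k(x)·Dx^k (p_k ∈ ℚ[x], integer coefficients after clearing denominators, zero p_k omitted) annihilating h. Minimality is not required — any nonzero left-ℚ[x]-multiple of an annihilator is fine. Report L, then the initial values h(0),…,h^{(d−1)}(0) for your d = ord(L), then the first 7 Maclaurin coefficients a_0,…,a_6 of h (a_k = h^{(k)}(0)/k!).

f: a_k = 0, -3, 0, 1/2, 0, -1/40, 0, …
g: a_k = 4, 8, 8, 16/3, 8/3, 16/15, 16/45, …
L₀ := lclm(L_f,L_g); ord L₀ ≤ 2+1.
h=h₀': d/dx-closure on L₀ ⇒ L.
L = 2 - Dx + 2·Dx^2 - Dx^3  (order 3).
h: a_k = 5, 16, 35/2, 32/3, 125/24, 32/15, 103/144, …
ICs: h(0) = 5, h′(0) = 16, h′′(0) = 35.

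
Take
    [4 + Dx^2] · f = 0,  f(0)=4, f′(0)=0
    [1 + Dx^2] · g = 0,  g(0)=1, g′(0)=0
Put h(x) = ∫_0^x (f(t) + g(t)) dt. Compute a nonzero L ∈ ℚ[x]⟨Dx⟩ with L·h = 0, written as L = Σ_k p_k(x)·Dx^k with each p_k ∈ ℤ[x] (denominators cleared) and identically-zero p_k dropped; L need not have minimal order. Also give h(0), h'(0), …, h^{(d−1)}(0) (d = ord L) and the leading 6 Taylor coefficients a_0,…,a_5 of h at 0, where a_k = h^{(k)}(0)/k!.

L = 4·Dx + 5·Dx^3 + Dx^5  (order 5).
h: a_k = 0, 5, 0, -17/6, 0, 13/24, …
ICs: h(0) = 0, h′(0) = 5, h′′(0) = 0, h′′′(0) = -17, h′′′′(0) = 0.

f: a_k = 4, 0, -8, 0, 8/3, 0, …
g: a_k = 1, 0, -1/2, 0, 1/24, 0, …
L₀ := lclm(L_f,L_g); ord L₀ ≤ 2+2.
Integrate: L := L₀·Dx.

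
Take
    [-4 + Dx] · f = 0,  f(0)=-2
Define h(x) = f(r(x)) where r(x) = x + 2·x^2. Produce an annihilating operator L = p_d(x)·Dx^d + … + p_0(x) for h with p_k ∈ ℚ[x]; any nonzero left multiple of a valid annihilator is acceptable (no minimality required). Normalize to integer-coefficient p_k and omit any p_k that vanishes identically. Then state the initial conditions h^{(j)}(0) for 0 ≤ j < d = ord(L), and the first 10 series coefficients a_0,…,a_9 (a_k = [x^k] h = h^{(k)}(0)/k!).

L = (-4 - 16·x) + Dx  (order 1).
h: a_k = -2, -8, -32, -256/3, -640/3, -6656/15, -38912/45, -475136/315, -782336/315, -2146304/567, …
ICs: h(0) = -2.

f: a_k = -2, -8, -16, -64/3, -64/3, -256/15, -512/45, -2048/315, -1024/315, -4096/2835, …
Substitute x→r, Dx→(1/r')Dx; clear ⇒ L₀.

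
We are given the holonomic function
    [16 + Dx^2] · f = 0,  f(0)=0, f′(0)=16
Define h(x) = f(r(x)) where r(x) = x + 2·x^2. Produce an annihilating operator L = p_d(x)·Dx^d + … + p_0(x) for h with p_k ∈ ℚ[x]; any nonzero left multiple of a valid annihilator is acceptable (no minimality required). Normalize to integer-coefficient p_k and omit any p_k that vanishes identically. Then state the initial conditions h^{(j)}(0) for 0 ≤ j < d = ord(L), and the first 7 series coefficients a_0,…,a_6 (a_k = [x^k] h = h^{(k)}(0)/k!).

L = (16 + 192·x + 768·x^2 + 1024·x^3) - 4·Dx + (1 + 4·x)·Dx^2  (order 2).
h: a_k = 0, 16, 32, -128/3, -256, -7168/15, 0, …
ICs: h(0) = 0, h′(0) = 16.

f: a_k = 0, 16, 0, -128/3, 0, 512/15, 0, …
f∘r: x↦r, Dx↦Dx/r' in L_f ⇒ L₀.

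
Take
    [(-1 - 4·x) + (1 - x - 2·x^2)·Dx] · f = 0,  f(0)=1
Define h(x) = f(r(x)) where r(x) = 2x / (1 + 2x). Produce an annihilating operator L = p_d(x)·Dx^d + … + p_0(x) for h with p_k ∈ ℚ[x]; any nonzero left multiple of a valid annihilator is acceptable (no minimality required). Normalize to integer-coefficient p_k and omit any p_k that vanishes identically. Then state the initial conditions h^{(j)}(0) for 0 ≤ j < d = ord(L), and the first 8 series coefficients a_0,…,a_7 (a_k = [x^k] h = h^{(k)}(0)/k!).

f: a_k = 1, 1, 3, 5, 11, 21, 43, 85, …
h₀=f(r): pull back L_f along r ⇒ L₀.
L = (2 + 20·x) + (-1 - 4·x + 4·x^2 + 16·x^3)·Dx  (order 1).
h: a_k = 1, 2, 8, 0, 64, -128, 768, -2560, …
ICs: h(0) = 1.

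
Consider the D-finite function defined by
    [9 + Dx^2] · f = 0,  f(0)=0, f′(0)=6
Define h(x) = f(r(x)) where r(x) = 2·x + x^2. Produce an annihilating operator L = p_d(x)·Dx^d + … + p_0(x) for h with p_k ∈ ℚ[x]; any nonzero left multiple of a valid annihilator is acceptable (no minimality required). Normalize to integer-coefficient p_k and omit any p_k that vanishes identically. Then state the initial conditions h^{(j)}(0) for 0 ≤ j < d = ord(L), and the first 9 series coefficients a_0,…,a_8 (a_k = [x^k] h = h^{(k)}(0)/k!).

L = (36 + 108·x + 108·x^2 + 36·x^3) - Dx + (1 + x)·Dx^2  (order 2).
h: a_k = 0, 12, 6, -72, -108, 378/5, 315, 7452/35, -1134/5, …
ICs: h(0) = 0, h′(0) = 12.

f: a_k = 0, 6, 0, -9, 0, 81/20, 0, -243/280, 0, …
h₀=f(r): pull back L_f along r ⇒ L₀.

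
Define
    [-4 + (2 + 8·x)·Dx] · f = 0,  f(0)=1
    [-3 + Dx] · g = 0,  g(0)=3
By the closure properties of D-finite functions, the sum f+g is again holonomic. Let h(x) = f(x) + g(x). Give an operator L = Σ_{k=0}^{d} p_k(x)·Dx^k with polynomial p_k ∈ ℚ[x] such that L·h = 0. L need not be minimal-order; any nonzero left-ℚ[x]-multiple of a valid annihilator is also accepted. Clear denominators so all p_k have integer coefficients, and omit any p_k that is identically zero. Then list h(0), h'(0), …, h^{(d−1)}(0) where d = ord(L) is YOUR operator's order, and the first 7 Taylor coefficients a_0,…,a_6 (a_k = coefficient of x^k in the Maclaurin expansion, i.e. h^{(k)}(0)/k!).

f: a_k = 1, 2, -2, 4, -10, 28, -84, …
g: a_k = 3, 9, 27/2, 27/2, 81/8, 243/40, 243/80, …
Weyl lclm of L_f,L_g ⇒ L₀ (ord ≤ 2).
L = (30 + 72·x) + (-13 - 72·x - 144·x^2)·Dx + (1 + 16·x + 48·x^2)·Dx^2  (order 2).
h: a_k = 4, 11, 23/2, 35/2, 1/8, 1363/40, -6477/80, …
ICs: h(0) = 4, h′(0) = 11.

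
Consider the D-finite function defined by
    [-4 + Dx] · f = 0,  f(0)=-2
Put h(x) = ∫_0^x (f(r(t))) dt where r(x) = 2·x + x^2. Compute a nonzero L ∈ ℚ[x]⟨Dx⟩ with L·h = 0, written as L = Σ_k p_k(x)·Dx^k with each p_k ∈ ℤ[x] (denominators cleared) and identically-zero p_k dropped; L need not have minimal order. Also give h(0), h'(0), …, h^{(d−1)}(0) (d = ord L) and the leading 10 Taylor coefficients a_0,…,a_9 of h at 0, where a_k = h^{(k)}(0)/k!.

L = (-8 - 8·x)·Dx + Dx^2  (order 2).
h: a_k = 0, -2, -8, -24, -176/3, -368/3, -3392/15, -118208/315, -179264/315, -753856/945, …
ICs: h(0) = 0, h′(0) = -2.

f: a_k = -2, -8, -16, -64/3, -64/3, -256/15, -512/45, -2048/315, -1024/315, -4096/2835, …
h₀=f(r): pull back L_f along r ⇒ L₀.
∫: right-multiply L₀ by Dx.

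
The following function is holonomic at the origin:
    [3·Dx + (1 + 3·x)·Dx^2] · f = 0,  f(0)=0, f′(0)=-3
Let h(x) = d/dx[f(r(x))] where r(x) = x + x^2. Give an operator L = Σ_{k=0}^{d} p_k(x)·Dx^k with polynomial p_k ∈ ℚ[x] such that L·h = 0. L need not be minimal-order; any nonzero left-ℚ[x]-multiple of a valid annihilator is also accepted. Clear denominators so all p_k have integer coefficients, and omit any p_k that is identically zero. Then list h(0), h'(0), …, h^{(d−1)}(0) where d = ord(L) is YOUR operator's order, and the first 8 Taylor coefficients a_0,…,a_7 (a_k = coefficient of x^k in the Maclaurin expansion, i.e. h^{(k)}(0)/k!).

L = (1 + 6·x + 6·x^2) + (1 + 5·x + 9·x^2 + 6·x^3)·Dx  (order 1).
h: a_k = -3, 3, 0, -9, 27, -54, 81, -81, …
ICs: h(0) = -3.

f: a_k = 0, -3, 9/2, -9, 81/4, -243/5, 243/2, -2187/7, …
h₀=f(r): pull back L_f along r ⇒ L₀.
h=h₀': d/dx-closure on L₀ ⇒ L.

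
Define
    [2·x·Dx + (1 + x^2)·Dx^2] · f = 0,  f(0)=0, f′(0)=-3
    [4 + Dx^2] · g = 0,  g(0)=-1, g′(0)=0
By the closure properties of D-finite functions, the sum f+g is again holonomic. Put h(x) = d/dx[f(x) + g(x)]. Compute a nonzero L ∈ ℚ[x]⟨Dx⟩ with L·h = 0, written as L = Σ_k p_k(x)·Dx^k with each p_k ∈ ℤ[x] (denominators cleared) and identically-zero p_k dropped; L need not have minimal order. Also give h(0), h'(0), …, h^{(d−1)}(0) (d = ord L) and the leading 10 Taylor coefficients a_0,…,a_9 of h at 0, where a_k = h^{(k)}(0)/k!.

L = (-32·x + 80·x^3 + 16·x^5) + (4 + 32·x^2 + 36·x^4 + 8·x^6)·Dx + (-8·x + 20·x^3 + 4·x^5)·Dx^2 + (1 + 8·x^2 + 9·x^4 + 2·x^6)·Dx^3  (order 3).
h: a_k = -3, 4, 3, -8/3, -3, 8/15, 3, -16/315, -3, 8/2835, …
ICs: h(0) = -3, h′(0) = 4, h′′(0) = 6.

f: a_k = 0, -3, 0, 1, 0, -3/5, 0, 3/7, 0, -1/3, …
g: a_k = -1, 0, 2, 0, -2/3, 0, 4/45, 0, -2/315, 0, …
Weyl lclm of L_f,L_g ⇒ L₀ (ord ≤ 4).
Differentiate: ansatz ord ≤ ord L₀ ⇒ L.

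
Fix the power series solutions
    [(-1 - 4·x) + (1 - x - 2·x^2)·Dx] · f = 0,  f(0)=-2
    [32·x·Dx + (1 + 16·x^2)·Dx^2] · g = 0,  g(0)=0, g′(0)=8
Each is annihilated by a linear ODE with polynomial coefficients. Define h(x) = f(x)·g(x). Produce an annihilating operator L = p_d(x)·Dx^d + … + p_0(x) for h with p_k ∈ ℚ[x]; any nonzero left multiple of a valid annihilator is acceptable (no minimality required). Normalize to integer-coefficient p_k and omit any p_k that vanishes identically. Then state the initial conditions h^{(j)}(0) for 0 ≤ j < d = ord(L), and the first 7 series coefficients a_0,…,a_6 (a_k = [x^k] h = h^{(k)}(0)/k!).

L = (4 + 32·x + 192·x^2) + (2 - 24·x + 64·x^2 + 192·x^3)·Dx + (-1 + x - 14·x^2 + 16·x^3 + 32·x^4)·Dx^2  (order 2).
h: a_k = 0, -16, -16, 112/3, 16/3, -3696/5, -10928/15, …
ICs: h(0) = 0, h′(0) = -16.

f: a_k = -2, -2, -6, -10, -22, -42, -86, …
g: a_k = 0, 8, 0, -128/3, 0, 2048/5, 0, …
f·g: L₀ = L_f ⊗_s L_g, ord ≤ 1·2.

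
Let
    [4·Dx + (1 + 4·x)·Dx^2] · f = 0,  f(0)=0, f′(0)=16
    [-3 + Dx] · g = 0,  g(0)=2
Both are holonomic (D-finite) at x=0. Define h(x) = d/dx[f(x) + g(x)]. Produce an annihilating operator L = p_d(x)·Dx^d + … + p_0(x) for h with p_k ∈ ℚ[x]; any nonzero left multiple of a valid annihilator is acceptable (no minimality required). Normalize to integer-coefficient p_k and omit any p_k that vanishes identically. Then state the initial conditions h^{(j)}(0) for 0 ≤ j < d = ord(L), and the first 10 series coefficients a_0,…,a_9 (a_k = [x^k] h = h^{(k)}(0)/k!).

f: a_k = 0, 16, -32, 256/3, -256, 4096/5, -8192/3, 65536/7, -32768, 1048576/9, …
g: a_k = 2, 6, 9, 9, 27/4, 81/20, 81/40, 243/280, 729/2240, 243/2240, …
h₀=f+g: left-lcm gives L₀, ord ≤ 3.
Differentiate: ansatz ord ≤ ord L₀ ⇒ L.
L = (-132 - 144·x) + (23 - 72·x - 144·x^2)·Dx + (7 + 40·x + 48·x^2)·Dx^2  (order 2).
h: a_k = 22, -46, 283, -997, 16465/4, -327437/20, 2621683/40, -73399591/280, 2348812427/2240, -9395240231/2240, …
ICs: h(0) = 22, h′(0) = -46.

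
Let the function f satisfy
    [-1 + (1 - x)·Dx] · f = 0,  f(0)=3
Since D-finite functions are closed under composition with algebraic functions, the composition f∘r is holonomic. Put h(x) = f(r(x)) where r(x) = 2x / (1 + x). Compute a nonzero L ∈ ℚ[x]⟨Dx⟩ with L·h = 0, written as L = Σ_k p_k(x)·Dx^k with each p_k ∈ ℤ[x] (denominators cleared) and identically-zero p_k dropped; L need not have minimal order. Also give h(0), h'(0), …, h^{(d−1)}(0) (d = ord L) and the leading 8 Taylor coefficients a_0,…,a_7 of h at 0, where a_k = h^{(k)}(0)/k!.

f: a_k = 3, 3, 3, 3, 3, 3, 3, 3, …
L₀ from L_f via x↦r, Dx↦r'^{-1}Dx.
L = 2 + (-1 + x^2)·Dx  (order 1).
h: a_k = 3, 6, 6, 6, 6, 6, 6, 6, …
ICs: h(0) = 3.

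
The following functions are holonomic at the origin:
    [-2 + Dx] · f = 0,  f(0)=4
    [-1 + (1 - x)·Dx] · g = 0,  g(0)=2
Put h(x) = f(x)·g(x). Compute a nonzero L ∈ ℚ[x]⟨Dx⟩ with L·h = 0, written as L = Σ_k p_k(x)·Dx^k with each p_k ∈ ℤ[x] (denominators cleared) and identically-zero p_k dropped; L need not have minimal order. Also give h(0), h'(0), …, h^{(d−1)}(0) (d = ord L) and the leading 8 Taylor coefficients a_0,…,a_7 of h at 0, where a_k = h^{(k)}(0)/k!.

f: a_k = 4, 8, 8, 16/3, 8/3, 16/15, 16/45, 32/315, …
g: a_k = 2, 2, 2, 2, 2, 2, 2, 2, …
Product ⇒ symmetric product L₀, ord ≤ 1.
L = (3 - 2·x) + (-1 + x)·Dx  (order 1).
h: a_k = 8, 24, 40, 152/3, 56, 872/15, 2648/45, 1240/21, …
ICs: h(0) = 8.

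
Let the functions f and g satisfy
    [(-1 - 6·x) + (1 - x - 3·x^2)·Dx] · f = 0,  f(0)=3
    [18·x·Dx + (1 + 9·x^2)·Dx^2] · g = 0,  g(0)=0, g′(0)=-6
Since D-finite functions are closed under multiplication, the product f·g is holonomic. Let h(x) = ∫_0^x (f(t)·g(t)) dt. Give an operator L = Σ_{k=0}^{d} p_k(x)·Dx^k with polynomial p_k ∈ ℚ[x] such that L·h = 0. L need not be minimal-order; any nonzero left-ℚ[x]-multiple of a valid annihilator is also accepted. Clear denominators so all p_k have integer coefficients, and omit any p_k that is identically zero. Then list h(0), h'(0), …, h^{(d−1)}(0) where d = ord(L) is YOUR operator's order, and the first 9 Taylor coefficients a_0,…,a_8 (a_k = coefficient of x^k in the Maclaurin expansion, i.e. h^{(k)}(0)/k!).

L = (6 + 18·x + 162·x^2)·Dx + (2 - 6·x + 36·x^2 + 162·x^3)·Dx^2 + (-1 + x - 6·x^2 + 9·x^3 + 27·x^4)·Dx^3  (order 3).
h: a_k = 0, 0, -9, -6, -9/2, -72/5, -348/5, -3168/35, -207/140, …
ICs: h(0) = 0, h′(0) = 0, h′′(0) = -18.

f: a_k = 3, 3, 12, 21, 57, 120, 291, 651, 1524, …
g: a_k = 0, -6, 0, 18, 0, -486/5, 0, 4374/7, 0, …
Product ⇒ symmetric product L₀, ord ≤ 2.
h=∫₀ˣh₀: take L = L₀·Dx.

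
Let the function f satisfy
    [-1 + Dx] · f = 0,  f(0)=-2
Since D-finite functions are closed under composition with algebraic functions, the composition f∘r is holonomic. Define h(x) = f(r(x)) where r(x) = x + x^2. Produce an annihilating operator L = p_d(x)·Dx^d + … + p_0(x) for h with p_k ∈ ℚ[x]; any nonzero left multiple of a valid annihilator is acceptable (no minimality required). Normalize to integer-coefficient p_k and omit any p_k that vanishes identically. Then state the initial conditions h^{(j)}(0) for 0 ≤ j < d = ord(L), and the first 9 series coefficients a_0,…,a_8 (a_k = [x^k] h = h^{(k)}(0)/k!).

L = (-1 - 2·x) + Dx  (order 1).
h: a_k = -2, -2, -3, -7/3, -25/12, -27/20, -331/360, -1303/2520, -1979/6720, …
ICs: h(0) = -2.

f: a_k = -2, -2, -1, -1/3, -1/12, -1/60, -1/360, -1/2520, -1/20160, …
f∘r: x↦r, Dx↦Dx/r' in L_f ⇒ L₀.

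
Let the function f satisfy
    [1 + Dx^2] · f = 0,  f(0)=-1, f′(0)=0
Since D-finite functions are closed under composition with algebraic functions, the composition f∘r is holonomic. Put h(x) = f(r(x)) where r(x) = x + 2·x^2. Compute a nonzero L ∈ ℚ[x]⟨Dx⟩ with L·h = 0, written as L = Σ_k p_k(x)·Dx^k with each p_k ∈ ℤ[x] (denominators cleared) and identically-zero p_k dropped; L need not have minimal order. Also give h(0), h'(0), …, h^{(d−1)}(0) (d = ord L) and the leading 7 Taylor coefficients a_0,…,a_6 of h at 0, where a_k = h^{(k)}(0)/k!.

f: a_k = -1, 0, 1/2, 0, -1/24, 0, 1/720, …
Substitute x→r, Dx→(1/r')Dx; clear ⇒ L₀.
L = (1 + 12·x + 48·x^2 + 64·x^3) - 4·Dx + (1 + 4·x)·Dx^2  (order 2).
h: a_k = -1, 0, 1/2, 2, 47/24, -1/3, -719/720, …
ICs: h(0) = -1, h′(0) = 0.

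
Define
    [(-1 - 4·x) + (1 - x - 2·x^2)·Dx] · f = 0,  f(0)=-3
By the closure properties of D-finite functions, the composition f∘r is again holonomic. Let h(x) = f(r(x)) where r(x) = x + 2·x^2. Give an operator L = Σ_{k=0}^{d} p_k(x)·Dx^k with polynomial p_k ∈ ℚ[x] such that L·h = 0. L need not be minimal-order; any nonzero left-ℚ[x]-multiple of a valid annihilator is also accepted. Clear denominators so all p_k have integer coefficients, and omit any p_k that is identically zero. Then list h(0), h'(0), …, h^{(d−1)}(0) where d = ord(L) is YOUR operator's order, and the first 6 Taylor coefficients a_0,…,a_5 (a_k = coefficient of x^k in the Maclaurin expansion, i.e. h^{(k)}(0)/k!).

f: a_k = -3, -3, -9, -15, -33, -63, …
h₀=f(r): pull back L_f along r ⇒ L₀.
L = (1 + 8·x + 24·x^2 + 32·x^3) + (-1 + x + 4·x^2 + 8·x^3 + 8·x^4)·Dx  (order 1).
h: a_k = -3, -3, -15, -51, -159, -507, …
ICs: h(0) = -3.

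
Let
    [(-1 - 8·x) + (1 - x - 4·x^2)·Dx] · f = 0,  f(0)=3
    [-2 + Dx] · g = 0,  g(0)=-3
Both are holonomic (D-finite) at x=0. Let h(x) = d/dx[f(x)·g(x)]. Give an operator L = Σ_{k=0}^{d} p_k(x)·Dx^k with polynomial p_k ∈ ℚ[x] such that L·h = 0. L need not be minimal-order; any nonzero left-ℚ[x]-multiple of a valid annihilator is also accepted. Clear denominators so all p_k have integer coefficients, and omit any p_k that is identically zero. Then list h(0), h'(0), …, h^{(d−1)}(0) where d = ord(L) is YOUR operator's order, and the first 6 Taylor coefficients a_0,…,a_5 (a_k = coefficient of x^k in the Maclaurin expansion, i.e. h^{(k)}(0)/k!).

L = (18 + 44·x + 20·x^2 - 96·x^3 + 64·x^4) + (-3 - 3·x + 26·x^2 + 16·x^3 - 32·x^4)·Dx  (order 1).
h: a_k = -27, -162, -603, -2124, -6687, -103866/5, …
ICs: h(0) = -27.

f: a_k = 3, 3, 15, 27, 87, 195, …
g: a_k = -3, -6, -6, -4, -2, -4/5, …
f·g: L₀ = L_f ⊗_s L_g, ord ≤ 1·1.
Differentiate: ansatz ord ≤ ord L₀ ⇒ L.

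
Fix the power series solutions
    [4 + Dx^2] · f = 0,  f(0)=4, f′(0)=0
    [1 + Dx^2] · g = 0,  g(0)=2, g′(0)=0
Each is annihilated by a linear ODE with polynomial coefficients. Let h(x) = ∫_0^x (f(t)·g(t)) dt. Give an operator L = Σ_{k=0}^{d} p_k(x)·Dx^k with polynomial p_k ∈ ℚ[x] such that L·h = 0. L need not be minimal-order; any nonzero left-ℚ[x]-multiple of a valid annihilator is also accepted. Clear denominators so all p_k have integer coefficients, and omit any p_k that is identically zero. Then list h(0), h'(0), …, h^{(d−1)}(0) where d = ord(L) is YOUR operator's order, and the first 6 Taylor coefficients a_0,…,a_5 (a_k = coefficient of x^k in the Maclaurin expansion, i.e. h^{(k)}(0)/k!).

L = 9·Dx + 10·Dx^3 + Dx^5  (order 5).
h: a_k = 0, 8, 0, -20/3, 0, 41/15, …
ICs: h(0) = 0, h′(0) = 8, h′′(0) = 0, h′′′(0) = -40, h′′′′(0) = 0.

f: a_k = 4, 0, -8, 0, 8/3, 0, …
g: a_k = 2, 0, -1, 0, 1/12, 0, …
Product ⇒ symmetric product L₀, ord ≤ 4.
h=∫₀ˣh₀: take L = L₀·Dx.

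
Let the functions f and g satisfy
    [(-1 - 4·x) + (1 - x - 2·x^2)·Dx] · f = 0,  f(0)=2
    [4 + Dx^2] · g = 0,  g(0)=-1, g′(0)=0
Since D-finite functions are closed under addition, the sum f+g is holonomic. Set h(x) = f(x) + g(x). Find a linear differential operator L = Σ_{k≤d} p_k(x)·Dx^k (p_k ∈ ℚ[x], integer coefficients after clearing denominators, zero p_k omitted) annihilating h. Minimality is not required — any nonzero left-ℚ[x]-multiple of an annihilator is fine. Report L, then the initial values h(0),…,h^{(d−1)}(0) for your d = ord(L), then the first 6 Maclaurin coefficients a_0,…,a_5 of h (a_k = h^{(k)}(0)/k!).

f: a_k = 2, 2, 6, 10, 22, 42, …
g: a_k = -1, 0, 2, 0, -2/3, 0, …
Sum ⇒ L₀ = lclm(L_f,L_g) in ℚ(x)⟨Dx⟩.
L = (68 + 304·x + 200·x^2 + 320·x^3 + 160·x^4 + 128·x^5) + (-20 + 12·x + 24·x^2 + 8·x^3 + 48·x^4 + 96·x^5 + 64·x^6)·Dx + (17 + 76·x + 50·x^2 + 80·x^3 + 40·x^4 + 32·x^5)·Dx^2 + (-5 + 3·x + 6·x^2 + 2·x^3 + 12·x^4 + 24·x^5 + 16·x^6)·Dx^3  (order 3).
h: a_k = 1, 2, 8, 10, 64/3, 42, …
ICs: h(0) = 1, h′(0) = 2, h′′(0) = 16.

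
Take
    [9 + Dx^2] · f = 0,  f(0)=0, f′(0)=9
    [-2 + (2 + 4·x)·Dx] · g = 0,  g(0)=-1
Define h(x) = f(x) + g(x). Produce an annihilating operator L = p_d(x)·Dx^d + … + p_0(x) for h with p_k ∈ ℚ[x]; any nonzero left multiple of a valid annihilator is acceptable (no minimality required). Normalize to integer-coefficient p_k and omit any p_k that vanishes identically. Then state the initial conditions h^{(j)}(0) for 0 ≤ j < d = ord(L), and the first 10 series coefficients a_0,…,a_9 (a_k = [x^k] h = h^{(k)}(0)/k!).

L = (-54 - 162·x - 162·x^2) + (36 + 234·x + 486·x^2 + 324·x^3)·Dx + (-6 - 18·x - 18·x^2)·Dx^2 + (4 + 26·x + 54·x^2 + 36·x^3)·Dx^3  (order 3).
h: a_k = -1, 8, 1/2, -14, 5/8, 26/5, 21/16, -471/140, 429/128, -3037/560, …
ICs: h(0) = -1, h′(0) = 8, h′′(0) = 1.

f: a_k = 0, 9, 0, -27/2, 0, 243/40, 0, -729/560, 0, 729/4480, …
g: a_k = -1, -1, 1/2, -1/2, 5/8, -7/8, 21/16, -33/16, 429/128, -715/128, …
Weyl lclm of L_f,L_g ⇒ L₀ (ord ≤ 3).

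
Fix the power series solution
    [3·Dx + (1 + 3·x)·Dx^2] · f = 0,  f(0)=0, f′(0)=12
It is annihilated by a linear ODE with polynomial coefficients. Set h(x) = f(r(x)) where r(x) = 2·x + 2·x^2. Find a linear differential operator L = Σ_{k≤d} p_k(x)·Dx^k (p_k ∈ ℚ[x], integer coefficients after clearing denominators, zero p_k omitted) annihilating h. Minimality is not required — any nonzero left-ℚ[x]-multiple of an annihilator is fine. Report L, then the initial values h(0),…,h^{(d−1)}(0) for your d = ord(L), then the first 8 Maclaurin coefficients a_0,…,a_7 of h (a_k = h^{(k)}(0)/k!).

L = (4 + 12·x + 12·x^2)·Dx + (1 + 8·x + 18·x^2 + 12·x^3)·Dx^2  (order 2).
h: a_k = 0, 24, -48, 144, -504, 9504/5, -7488, 212544/7, …
ICs: h(0) = 0, h′(0) = 24.

f: a_k = 0, 12, -18, 36, -81, 972/5, -486, 8748/7, …
Substitute x→r, Dx→(1/r')Dx; clear ⇒ L₀.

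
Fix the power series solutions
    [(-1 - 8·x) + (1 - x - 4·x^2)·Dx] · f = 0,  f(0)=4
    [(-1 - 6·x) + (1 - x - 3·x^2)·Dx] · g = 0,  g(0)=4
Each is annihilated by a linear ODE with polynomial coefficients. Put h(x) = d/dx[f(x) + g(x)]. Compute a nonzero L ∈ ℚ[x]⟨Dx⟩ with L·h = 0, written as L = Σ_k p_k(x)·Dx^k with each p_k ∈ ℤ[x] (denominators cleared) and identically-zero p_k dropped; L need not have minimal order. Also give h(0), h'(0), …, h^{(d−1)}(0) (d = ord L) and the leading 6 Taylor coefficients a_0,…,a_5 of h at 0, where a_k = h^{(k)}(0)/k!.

L = (-6 - 456·x - 720·x^2 - 2904·x^3 - 6834·x^4 - 15264·x^5 + 5184·x^6) + (6 + 78·x + 246·x^2 + 216·x^3 + 645·x^4 - 6690·x^5 - 8352·x^6 + 3456·x^7)·Dx + (-1 + 2·x - 15·x^2 - 54·x^3 + 328·x^4 + 315·x^5 - 1091·x^6 - 816·x^7 + 432·x^8)·Dx^2  (order 2).
h: a_k = 8, 72, 192, 768, 2100, 6672, …
ICs: h(0) = 8, h′(0) = 72.

f: a_k = 4, 4, 20, 36, 116, 260, …
g: a_k = 4, 4, 16, 28, 76, 160, …
Sum ⇒ L₀ = lclm(L_f,L_g) in ℚ(x)⟨Dx⟩.
h₀' ⇒ L via d/dx closure of L₀.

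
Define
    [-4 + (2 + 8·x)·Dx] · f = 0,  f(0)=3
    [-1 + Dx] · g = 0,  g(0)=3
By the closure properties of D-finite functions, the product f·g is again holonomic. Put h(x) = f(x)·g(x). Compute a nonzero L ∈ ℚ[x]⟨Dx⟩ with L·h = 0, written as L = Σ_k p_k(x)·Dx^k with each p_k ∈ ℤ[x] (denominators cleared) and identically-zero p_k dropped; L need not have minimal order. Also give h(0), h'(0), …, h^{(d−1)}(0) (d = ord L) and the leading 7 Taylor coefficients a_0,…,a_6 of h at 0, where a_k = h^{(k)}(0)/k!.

f: a_k = 3, 6, -6, 12, -30, 84, -252, …
g: a_k = 3, 3, 3/2, 1/2, 1/8, 1/40, 1/240, …
L₀ := L_f ⊗_s L_g (sym. prod.), ord ≤ 1.
L = (-3 - 4·x) + (1 + 4·x)·Dx  (order 1).
h: a_k = 9, 27, 9/2, 57/2, -477/8, 7113/40, -43487/80, …
ICs: h(0) = 9.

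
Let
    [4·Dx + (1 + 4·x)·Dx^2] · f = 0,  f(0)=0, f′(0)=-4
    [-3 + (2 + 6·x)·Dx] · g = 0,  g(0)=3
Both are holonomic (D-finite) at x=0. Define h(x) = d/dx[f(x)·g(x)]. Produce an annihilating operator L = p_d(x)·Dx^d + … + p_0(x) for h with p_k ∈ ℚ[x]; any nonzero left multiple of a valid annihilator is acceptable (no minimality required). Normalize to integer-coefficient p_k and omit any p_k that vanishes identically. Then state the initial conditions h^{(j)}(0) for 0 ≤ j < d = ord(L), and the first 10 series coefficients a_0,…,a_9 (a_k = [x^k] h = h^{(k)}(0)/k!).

f: a_k = 0, -4, 8, -64/3, 64, -1024/5, 2048/3, -16384/7, 8192, -262144/9, …
g: a_k = 3, 9/2, -27/8, 81/16, -1215/128, 5103/256, -45927/1024, 216513/2048, -8444007/32768, 42220035/65536, …
Product ⇒ symmetric product L₀, ord ≤ 2.
Derive L from L₀ (diff closure).
L = (-33 + 72·x + 432·x^2) + (-4 + 324·x + 2160·x^2 + 3456·x^3)·Dx + (4 + 88·x + 612·x^2 + 1728·x^3 + 1728·x^4)·Dx^2  (order 2).
h: a_k = -12, 12, -87/2, 195, -28149/32, 620859/160, -21442563/1280, 159276489/2240, -17087332551/57344, 70921364291/57344, …
ICs: h(0) = -12, h′(0) = 12.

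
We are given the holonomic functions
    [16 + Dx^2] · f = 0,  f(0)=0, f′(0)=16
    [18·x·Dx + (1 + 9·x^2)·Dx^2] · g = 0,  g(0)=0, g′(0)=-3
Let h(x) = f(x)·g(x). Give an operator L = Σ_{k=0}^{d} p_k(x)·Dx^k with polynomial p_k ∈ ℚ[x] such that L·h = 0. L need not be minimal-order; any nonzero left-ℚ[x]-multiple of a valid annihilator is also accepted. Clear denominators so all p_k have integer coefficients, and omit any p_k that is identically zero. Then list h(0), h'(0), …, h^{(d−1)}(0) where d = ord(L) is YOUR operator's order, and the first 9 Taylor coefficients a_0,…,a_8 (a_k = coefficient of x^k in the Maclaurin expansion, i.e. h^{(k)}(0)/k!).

L = (20800 + 494784·x^2 + 2923776·x^4 + 11943936·x^6 + 26873856·x^8) + (19584·x + 342144·x^3 + 2239488·x^5 + 6718464·x^7)·Dx + (1700 + 42732·x^2 + 318816·x^4 + 1492992·x^6 + 3359232·x^8)·Dx^2 + (1224·x + 21384·x^3 + 139968·x^5 + 419904·x^7)·Dx^3 + (25 + 738·x^2 + 8505·x^4 + 46656·x^6 + 104976·x^8)·Dx^4  (order 4).
h: a_k = 0, 0, -48, 0, 272, 0, -1264, 0, 22256/3, …
ICs: h(0) = 0, h′(0) = 0, h′′(0) = -96, h′′′(0) = 0.

f: a_k = 0, 16, 0, -128/3, 0, 512/15, 0, -4096/315, 0, …
g: a_k = 0, -3, 0, 9, 0, -243/5, 0, 2187/7, 0, …
Product ⇒ symmetric product L₀, ord ≤ 4.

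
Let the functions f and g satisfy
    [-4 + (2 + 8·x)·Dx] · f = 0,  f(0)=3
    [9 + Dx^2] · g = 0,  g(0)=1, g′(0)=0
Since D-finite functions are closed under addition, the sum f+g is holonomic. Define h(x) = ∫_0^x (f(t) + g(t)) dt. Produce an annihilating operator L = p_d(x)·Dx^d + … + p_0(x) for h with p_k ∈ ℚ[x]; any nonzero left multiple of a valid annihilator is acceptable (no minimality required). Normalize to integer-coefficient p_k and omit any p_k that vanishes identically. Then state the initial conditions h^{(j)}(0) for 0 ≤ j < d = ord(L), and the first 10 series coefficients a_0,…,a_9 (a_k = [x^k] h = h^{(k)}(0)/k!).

f: a_k = 3, 6, -6, 12, -30, 84, -252, 792, -2574, 8580, …
g: a_k = 1, 0, -9/2, 0, 27/8, 0, -81/80, 0, 729/4480, 0, …
Weyl lclm of L_f,L_g ⇒ L₀ (ord ≤ 3).
∫: right-multiply L₀ by Dx.
L = (-378 - 1296·x - 2592·x^2)·Dx + (45 + 828·x + 3888·x^2 + 5184·x^3)·Dx^2 + (-42 - 144·x - 288·x^2)·Dx^3 + (5 + 92·x + 432·x^2 + 576·x^3)·Dx^4  (order 4).
h: a_k = 0, 4, 3, -7/2, 3, -213/40, 14, -20241/560, 99, -1281199/4480, …
ICs: h(0) = 0, h′(0) = 4, h′′(0) = 6, h′′′(0) = -21.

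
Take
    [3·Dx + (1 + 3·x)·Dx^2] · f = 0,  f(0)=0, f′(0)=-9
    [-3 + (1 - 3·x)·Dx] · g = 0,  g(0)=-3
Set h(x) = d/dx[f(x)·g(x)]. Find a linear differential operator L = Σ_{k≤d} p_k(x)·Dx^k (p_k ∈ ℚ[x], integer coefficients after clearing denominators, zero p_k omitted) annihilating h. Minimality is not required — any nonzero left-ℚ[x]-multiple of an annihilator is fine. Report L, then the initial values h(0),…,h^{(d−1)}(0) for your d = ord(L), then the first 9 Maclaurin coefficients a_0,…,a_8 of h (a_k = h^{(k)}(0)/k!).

f: a_k = 0, -9, 27/2, -27, 243/4, -729/5, 729/2, -6561/7, 19683/8, …
g: a_k = -3, -9, -27, -81, -243, -729, -2187, -6561, -19683, …
f·g: L₀ = L_f ⊗_s L_g, ord ≤ 2·1.
h₀' ⇒ L via d/dx closure of L₀.
L = 36 + (3 + 45·x)·Dx + (-1 + 9·x^2)·Dx^2  (order 2).
h: a_k = 27, 81, 1215/2, 1701, 34263/4, 242757/10, 2092959/20, 10491039/35, 332859213/280, …
ICs: h(0) = 27, h′(0) = 81.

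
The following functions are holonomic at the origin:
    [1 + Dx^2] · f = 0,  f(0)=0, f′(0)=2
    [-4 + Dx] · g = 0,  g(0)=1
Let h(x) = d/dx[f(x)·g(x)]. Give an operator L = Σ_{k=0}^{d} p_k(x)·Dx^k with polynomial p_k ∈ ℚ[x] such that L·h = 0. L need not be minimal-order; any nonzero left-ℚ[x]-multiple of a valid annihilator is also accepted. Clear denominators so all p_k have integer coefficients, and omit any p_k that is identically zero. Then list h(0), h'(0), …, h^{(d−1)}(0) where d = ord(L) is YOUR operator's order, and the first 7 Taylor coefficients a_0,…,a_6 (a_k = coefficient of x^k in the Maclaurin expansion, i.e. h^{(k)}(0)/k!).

f: a_k = 0, 2, 0, -1/3, 0, 1/60, 0, …
g: a_k = 1, 4, 8, 32/3, 32/3, 128/15, 256/45, …
Product ⇒ symmetric product L₀, ord ≤ 2.
h=h₀': d/dx-closure on L₀ ⇒ L.
L = 17 - 8·Dx + Dx^2  (order 2).
h: a_k = 2, 16, 47, 80, 1121/12, 1222/15, 20047/360, …
ICs: h(0) = 2, h′(0) = 16.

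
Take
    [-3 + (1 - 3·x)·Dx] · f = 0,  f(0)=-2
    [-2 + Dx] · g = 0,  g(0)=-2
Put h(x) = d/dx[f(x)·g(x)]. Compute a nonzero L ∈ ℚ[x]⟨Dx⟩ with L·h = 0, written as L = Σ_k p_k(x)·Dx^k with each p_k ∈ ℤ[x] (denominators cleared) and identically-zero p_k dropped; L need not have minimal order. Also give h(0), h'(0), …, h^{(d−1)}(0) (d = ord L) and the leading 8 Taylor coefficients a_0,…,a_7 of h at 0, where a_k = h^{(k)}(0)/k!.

L = (34 - 60·x + 36·x^2) + (-5 + 21·x - 18·x^2)·Dx  (order 1).
h: a_k = 20, 136, 628, 7568/3, 28396/3, 102232/3, 5367212/45, 128813152/315, …
ICs: h(0) = 20.

f: a_k = -2, -6, -18, -54, -162, -486, -1458, -4374, …
g: a_k = -2, -4, -4, -8/3, -4/3, -8/15, -8/45, -16/315, …
Sym-product of L_f,L_g gives L₀ (≤ ord 1).
h₀' ⇒ L via d/dx closure of L₀.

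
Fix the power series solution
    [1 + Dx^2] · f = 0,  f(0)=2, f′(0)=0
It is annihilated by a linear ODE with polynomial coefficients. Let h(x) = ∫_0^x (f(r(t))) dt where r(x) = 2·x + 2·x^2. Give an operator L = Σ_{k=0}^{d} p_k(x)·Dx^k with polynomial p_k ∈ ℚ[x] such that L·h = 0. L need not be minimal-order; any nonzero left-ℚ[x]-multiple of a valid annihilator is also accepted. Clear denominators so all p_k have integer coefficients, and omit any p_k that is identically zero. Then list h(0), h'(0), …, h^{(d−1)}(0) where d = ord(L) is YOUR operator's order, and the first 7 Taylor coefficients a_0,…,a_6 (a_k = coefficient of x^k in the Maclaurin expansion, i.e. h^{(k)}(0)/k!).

L = (4 + 24·x + 48·x^2 + 32·x^3)·Dx - 2·Dx^2 + (1 + 2·x)·Dx^3  (order 3).
h: a_k = 0, 2, 0, -4/3, -2, -8/15, 8/9, …
ICs: h(0) = 0, h′(0) = 2, h′′(0) = 0.

f: a_k = 2, 0, -1, 0, 1/12, 0, -1/360, …
h₀=f(r): pull back L_f along r ⇒ L₀.
h=∫₀ˣh₀: take L = L₀·Dx.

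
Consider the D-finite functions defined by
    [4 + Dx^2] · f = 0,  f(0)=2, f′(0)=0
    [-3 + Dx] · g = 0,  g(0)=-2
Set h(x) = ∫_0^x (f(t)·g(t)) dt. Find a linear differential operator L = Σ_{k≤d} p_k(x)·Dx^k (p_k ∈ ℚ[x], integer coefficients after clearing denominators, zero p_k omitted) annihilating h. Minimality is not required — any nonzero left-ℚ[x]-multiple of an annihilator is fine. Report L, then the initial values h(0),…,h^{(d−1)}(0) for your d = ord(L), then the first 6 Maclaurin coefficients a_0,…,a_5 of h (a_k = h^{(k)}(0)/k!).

L = 13·Dx - 6·Dx^2 + Dx^3  (order 3).
h: a_k = 0, -4, -6, -10/3, 3/2, 119/30, …
ICs: h(0) = 0, h′(0) = -4, h′′(0) = -12.

f: a_k = 2, 0, -4, 0, 4/3, 0, …
g: a_k = -2, -6, -9, -9, -27/4, -81/20, …
f·g: L₀ = L_f ⊗_s L_g, ord ≤ 2·1.
∫: right-multiply L₀ by Dx.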